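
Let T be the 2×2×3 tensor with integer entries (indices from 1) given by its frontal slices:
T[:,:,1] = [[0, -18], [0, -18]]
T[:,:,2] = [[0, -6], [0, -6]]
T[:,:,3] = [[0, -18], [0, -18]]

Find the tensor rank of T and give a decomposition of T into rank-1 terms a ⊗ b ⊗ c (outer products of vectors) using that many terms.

rank(T) = 1

Lower bound: T ≠ 0 (e.g. T[1,2,1] = -18), so rank(T) ≥ 1.
Upper bound: if T = a ⊗ b ⊗ c then every fibre of T is a multiple of the corresponding factor, so read the factors off the fibres through the nonzero entry T[1,2,1] = -18.
The mode-1 fibre T[:,2,1] = [-18, -18] gives a = [1, 1] (primitive direction); the mode-2 fibre T[1,:,1] = [0, -18] gives b = [0, 1]; then c[k] = T[1,2,k] / (a[1]·b[2]) = [-18, -6, -18] / 1 = [-18, -6, -18].
Expanding [1, 1] ⊗ [0, 1] ⊗ [-18, -6, -18] reproduces all 12 entries of T, so T = [1, 1] ⊗ [0, 1] ⊗ [-18, -6, -18] and rank(T) ≤ 1.
These bounds meet, so rank(T) = 1.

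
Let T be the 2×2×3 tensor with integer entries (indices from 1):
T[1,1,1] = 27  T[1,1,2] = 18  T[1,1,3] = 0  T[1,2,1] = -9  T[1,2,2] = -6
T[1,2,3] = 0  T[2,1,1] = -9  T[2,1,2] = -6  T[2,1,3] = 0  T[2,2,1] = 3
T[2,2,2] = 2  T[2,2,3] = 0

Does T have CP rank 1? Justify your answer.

Yes

The mode-1 fibre T[:,1,1] = [27, -9] gives a = [3, -1] (primitive direction); the mode-2 fibre T[1,:,1] = [27, -9] gives b = [3, -1]; then c[k] = T[1,1,k] / (a[1]·b[1]) = [27, 18, 0] / 9 = [3, 2, 0].
Expanding [3, -1] ⊗ [3, -1] ⊗ [3, 2, 0] reproduces all 12 entries of T, so T = [3, -1] ⊗ [3, -1] ⊗ [3, 2, 0] and rank(T) ≤ 1.
Equivalently every frontal slice T[:,:,k] is c[k] times the rank-1 matrix [3, -1] ⊗ [3, -1]. So T has rank 1 (it is nonzero).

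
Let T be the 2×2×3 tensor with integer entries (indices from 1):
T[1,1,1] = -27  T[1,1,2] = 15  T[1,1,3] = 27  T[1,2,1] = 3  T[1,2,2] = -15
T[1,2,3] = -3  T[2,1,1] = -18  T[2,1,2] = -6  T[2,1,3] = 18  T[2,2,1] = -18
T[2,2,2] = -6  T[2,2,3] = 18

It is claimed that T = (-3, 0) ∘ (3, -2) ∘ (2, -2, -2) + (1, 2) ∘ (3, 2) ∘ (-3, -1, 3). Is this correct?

No

Reconstruct entry (1,2,1) from the claimed factors: Σₗ aₗ[1]bₗ[2]cₗ[1] = (-3)·(-2)·(2) + (1)·(2)·(-3) = 6, but T[1,2,1] = 3. The claim is false.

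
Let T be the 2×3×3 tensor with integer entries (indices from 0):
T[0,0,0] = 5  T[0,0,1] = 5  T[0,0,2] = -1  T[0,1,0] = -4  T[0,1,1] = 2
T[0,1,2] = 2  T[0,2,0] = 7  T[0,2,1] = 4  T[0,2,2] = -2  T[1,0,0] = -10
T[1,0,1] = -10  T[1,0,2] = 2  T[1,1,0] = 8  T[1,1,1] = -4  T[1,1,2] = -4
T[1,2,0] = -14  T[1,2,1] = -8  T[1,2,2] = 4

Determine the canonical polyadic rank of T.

2

Lower bound: the mode-3 unfolding of T (rows indexed by k, columns by (i,j) = (0,0), (0,1), (0,2), (1,0), (1,1), (1,2)) is [[5, -4, 7, -10, 8, -14], [5, 2, 4, -10, -4, -8], [-1, 2, -2, 2, -4, 4]].
There the 2×2 minor on rows k ∈ {0, 1}, columns (i,j) ∈ {(0,0), (0,1)} is det [[5, -4], [5, 2]] = 30 ≠ 0, so this unfolding has rank ≥ 2; CP rank is at least every unfolding rank, so rank(T) ≥ 2. (This is only a lower bound: in general the CP rank may exceed every unfolding rank, so we still need to exhibit 2 rank-1 terms summing to T.)
Upper bound — finding two terms. Every mode-1 slice of T is a multiple of one matrix: T[i,:,:] = a[i]·M with a = [1, -2] and M = [[5, 5, -1], [-4, 2, 2], [7, 4, -2]] (rows indexed by j, columns by k). So it suffices to write M as a sum of two rank-1 matrices.
The rows of M satisfy (row 1) = 2·(row 0) − 2·(row 2), so splitting by rows, M = [1, 2, 0][5, 5, -1]ᵀ + [0, -2, 1][7, 4, -2]ᵀ.
Hence T = [1, -2] ⊗ [1, 2, 0] ⊗ [5, 5, -1] + [1, -2] ⊗ [0, -2, 1] ⊗ [7, 4, -2], so rank(T) ≤ 2.
These bounds meet, so rank(T) = 2.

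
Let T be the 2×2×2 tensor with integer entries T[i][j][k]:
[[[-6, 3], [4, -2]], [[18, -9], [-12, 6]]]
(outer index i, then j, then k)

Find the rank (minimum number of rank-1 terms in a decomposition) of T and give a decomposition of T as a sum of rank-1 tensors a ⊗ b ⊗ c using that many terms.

rank(T) = 1

Lower bound: T ≠ 0 (e.g. T[0,0,0] = -6), so rank(T) ≥ 1.
Upper bound: if T = a ⊗ b ⊗ c then every fibre of T is a multiple of the corresponding factor, so read the factors off the fibres through the nonzero entry T[0,0,0] = -6.
The mode-1 fibre T[:,0,0] = [-6, 18] gives a = [1, -3] (primitive direction); the mode-2 fibre T[0,:,0] = [-6, 4] gives b = [3, -2]; then c[k] = T[0,0,k] / (a[0]·b[0]) = [-6, 3] / 3 = [-2, 1].
Expanding [1, -3] ⊗ [3, -2] ⊗ [-2, 1] reproduces all 8 entries of T, so T = [1, -3] ⊗ [3, -2] ⊗ [-2, 1] and rank(T) ≤ 1.
These bounds meet, so rank(T) = 1.
Check entry T[1,1,0] = -12: (-3)·(-2)·(-2) = -12.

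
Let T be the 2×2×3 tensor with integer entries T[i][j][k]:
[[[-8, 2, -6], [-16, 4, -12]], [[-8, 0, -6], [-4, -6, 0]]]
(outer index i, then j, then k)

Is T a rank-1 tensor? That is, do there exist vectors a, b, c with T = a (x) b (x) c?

The mode-3 unfolding of T (rows indexed by k, columns by (i,j) = (0,0), (0,1), (1,0), (1,1)) is [[-8, -16, -8, -4], [2, 4, 0, -6], [-6, -12, -6, 0]].
There the 3×3 minor on rows k ∈ {0, 1, 2}, columns (i,j) ∈ {(0,0), (1,0), (1,1)} is det [[-8, -8, -4], [2, 0, -6], [-6, -6, 0]] = 48 ≠ 0, so this unfolding has rank ≥ 3; CP rank is at least every unfolding rank, so rank(T) ≥ 3.
In particular rank(T) ≥ 3 > 1, so T is not rank-1.

No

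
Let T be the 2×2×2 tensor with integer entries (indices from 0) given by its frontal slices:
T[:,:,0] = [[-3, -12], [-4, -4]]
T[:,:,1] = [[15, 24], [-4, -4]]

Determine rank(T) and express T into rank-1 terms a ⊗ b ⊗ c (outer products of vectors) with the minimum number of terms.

Lower bound: the mode-2 unfolding of T (rows indexed by j, columns by (i,k) = (0,0), (0,1), (1,0), (1,1)) is [[-3, 15, -4, -4], [-12, 24, -4, -4]].
There the 2×2 minor on rows j ∈ {0, 1}, columns (i,k) ∈ {(0,0), (0,1)} is det [[-3, 15], [-12, 24]] = 108 ≠ 0, so this unfolding has rank ≥ 2; CP rank is at least every unfolding rank, so rank(T) ≥ 2. (This is only a lower bound: in general the CP rank may exceed every unfolding rank, so we still need to exhibit 2 rank-1 terms summing to T.)
Upper bound — finding two terms. Write S_k = T[:,:,k] for the frontal slices: S₀ = [[-3, -12], [-4, -4]], S₁ = [[15, 24], [-4, -4]].
If T = a₁ ⊗ b₁ ⊗ c₁ + a₂ ⊗ b₂ ⊗ c₂ then each S_k = c₁[k]·a₁b₁ᵀ + c₂[k]·a₂b₂ᵀ. S₀ and S₁ are linearly independent, so a₁b₁ᵀ and a₂b₂ᵀ must span the same plane of matrices: they are the rank-1 matrices of the form x·S₀ + y·S₁.
det(x·S₀ + y·S₁) is −36·x² + 36·y² = (-36)·(x − y)(x + y), vanishing at (x:y) = (1:1) and (1:-1).
M₁ = S₀ + S₁ = [[12, 12], [-8, -8]] = 4·[3, -2][1, 1]ᵀ and M₂ = S₀ − S₁ = [[-18, -36], [0, 0]] = (-18)·[1, 0][1, 2]ᵀ, so take a₁ = [3, -2], b₁ = [1, 1], a₂ = [1, 0], b₂ = [1, 2].
Each slice is an integer combination of E₁ = a₁b₁ᵀ and E₂ = a₂b₂ᵀ: S₀ = 2·E₁ − 9·E₂, S₁ = 2·E₁ + 9·E₂; reading off coefficients, c₁ = [2, 2] and c₂ = [-9, 9].
Hence T = [3, -2] ⊗ [1, 1] ⊗ [2, 2] + [1, 0] ⊗ [1, 2] ⊗ [-9, 9], so rank(T) ≤ 2.
These bounds meet, so rank(T) = 2.

rank(T) = 2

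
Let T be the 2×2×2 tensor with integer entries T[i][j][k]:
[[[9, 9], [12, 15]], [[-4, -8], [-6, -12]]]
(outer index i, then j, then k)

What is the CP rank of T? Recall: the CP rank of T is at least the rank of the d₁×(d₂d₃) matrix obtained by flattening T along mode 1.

2

Lower bound: the mode-2 unfolding of T (rows indexed by j, columns by (i,k) = (0,0), (0,1), (1,0), (1,1)) is [[9, 9, -4, -8], [12, 15, -6, -12]].
There the 2×2 minor on rows j ∈ {0, 1}, columns (i,k) ∈ {(0,0), (0,1)} is det [[9, 9], [12, 15]] = 27 ≠ 0, so this unfolding has rank ≥ 2; CP rank is at least every unfolding rank, so rank(T) ≥ 2. (Unfolding ranks only ever bound the CP rank from below — rank(T) can be strictly larger than all of them — so the matching upper bound has to come from an explicit 2-term decomposition.)
Upper bound — finding two terms. Write S_k = T[:,:,k] for the frontal slices: S₀ = [[9, 12], [-4, -6]], S₁ = [[9, 15], [-8, -12]].
If T = a₁ ⊗ b₁ ⊗ c₁ + a₂ ⊗ b₂ ⊗ c₂ then each S_k = c₁[k]·a₁b₁ᵀ + c₂[k]·a₂b₂ᵀ. S₀ and S₁ are linearly independent, so a₁b₁ᵀ and a₂b₂ᵀ must span the same plane of matrices: they are the rank-1 matrices of the form x·S₀ + y·S₁.
det(x·S₀ + y·S₁) is −6·x² − 6·xy + 12·y² = (-6)·(x + 2·y)(x − y), vanishing at (x:y) = (2:-1) and (1:1).
M₁ = 2·S₀ − S₁ = [[9, 9], [0, 0]] = 9·(1, 0)(1, 1)ᵀ and M₂ = S₀ + S₁ = [[18, 27], [-12, -18]] = 3·(3, -2)(2, 3)ᵀ, so take a₁ = (1, 0), b₁ = (1, 1), a₂ = (3, -2), b₂ = (2, 3).
Each slice is an integer combination of E₁ = a₁b₁ᵀ and E₂ = a₂b₂ᵀ: S₀ = 3·E₁ + E₂, S₁ = −3·E₁ + 2·E₂; reading off coefficients, c₁ = (3, -3) and c₂ = (1, 2).
Hence T = (1, 0) ⊗ (1, 1) ⊗ (3, -3) + (3, -2) ⊗ (2, 3) ⊗ (1, 2), so rank(T) ≤ 2.
These bounds meet, so rank(T) = 2.
Check entry T[0,0,0] = 9: (1)·(1)·(3) + (3)·(2)·(1) = 9.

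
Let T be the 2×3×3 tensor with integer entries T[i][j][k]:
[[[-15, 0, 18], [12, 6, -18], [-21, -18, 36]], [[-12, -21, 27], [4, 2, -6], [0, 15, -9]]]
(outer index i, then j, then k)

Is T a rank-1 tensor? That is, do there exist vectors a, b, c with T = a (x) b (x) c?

No

The mode-3 unfolding of T (rows indexed by k, columns by (i,j) = (0,0), (0,1), (0,2), (1,0), (1,1), (1,2)) is [[-15, 12, -21, -12, 4, 0], [0, 6, -18, -21, 2, 15], [18, -18, 36, 27, -6, -9]].
There the 2×2 minor on rows k ∈ {0, 1}, columns (i,j) ∈ {(0,0), (0,1)} is det [[-15, 12], [0, 6]] = -90 ≠ 0, so this unfolding has rank ≥ 2; CP rank is at least every unfolding rank, so rank(T) ≥ 2.
In particular rank(T) ≥ 2 > 1, so T is not rank-1.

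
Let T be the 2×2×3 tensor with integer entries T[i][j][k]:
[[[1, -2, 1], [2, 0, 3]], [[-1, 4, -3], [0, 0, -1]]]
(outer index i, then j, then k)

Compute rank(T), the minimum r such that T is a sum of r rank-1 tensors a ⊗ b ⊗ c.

3

Lower bound: the mode-3 unfolding of T (rows indexed by k, columns by (i,j) = (0,0), (0,1), (1,0), (1,1)) is [[1, 2, -1, 0], [-2, 0, 4, 0], [1, 3, -3, -1]].
There the 3×3 minor on rows k ∈ {0, 1, 2}, columns (i,j) ∈ {(0,0), (0,1), (1,0)} is det [[1, 2, -1], [-2, 0, 4], [1, 3, -3]] = -10 ≠ 0, so this unfolding has rank ≥ 3; CP rank is at least every unfolding rank, so rank(T) ≥ 3. (Unfolding ranks only ever bound the CP rank from below — rank(T) can be strictly larger than all of them — so the matching upper bound has to come from an explicit 3-term decomposition.)
Upper bound: T is a sum of 3 rank-1 terms, T = [1, -2] ⊗ [1, 0] ⊗ [2, -2, 4] + [1, -1] ⊗ [2, -1] ⊗ [-1, 0, -2] + [1, 1] ⊗ [1, 1] ⊗ [1, 0, 1] (written with every a and b primitive with positive leading entry and the scale carried by c; CP decompositions are not unique, and this one is verified by expanding entrywise), so rank(T) ≤ 3.
These bounds meet, so rank(T) = 3.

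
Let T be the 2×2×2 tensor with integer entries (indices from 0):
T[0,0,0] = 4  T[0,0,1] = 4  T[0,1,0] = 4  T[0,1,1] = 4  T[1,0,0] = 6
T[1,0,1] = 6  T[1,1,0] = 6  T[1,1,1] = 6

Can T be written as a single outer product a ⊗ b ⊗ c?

The mode-1 fibre T[:,0,0] = [4, 6] gives a = (2, 3) (primitive direction); the mode-2 fibre T[0,:,0] = [4, 4] gives b = (1, 1); then c[k] = T[0,0,k] / (a[0]·b[0]) = [4, 4] / 2 = (2, 2).
Expanding (2, 3) ⊗ (1, 1) ⊗ (2, 2) reproduces all 8 entries of T, so T = (2, 3) ⊗ (1, 1) ⊗ (2, 2) and rank(T) ≤ 1.
Equivalently every frontal slice T[:,:,k] is c[k] times the rank-1 matrix (2, 3) ⊗ (1, 1). So T has rank 1 (it is nonzero).

Yes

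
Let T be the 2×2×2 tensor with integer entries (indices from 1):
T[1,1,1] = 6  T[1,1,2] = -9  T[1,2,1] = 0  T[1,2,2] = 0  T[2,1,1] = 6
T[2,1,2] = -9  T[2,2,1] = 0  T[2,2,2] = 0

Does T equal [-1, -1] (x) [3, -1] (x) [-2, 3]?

No

Reconstruct entry (1,2,1) from the claimed factors: Σₗ aₗ[1]bₗ[2]cₗ[1] = (-1)·(-1)·(-2) = -2, but T[1,2,1] = 0. The claim is false.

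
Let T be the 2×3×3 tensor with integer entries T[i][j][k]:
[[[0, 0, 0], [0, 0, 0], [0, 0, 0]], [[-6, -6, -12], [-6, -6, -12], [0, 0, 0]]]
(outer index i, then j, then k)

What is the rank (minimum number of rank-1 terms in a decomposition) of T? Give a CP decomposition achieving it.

Lower bound: T ≠ 0 (e.g. T[1,0,0] = -6), so rank(T) ≥ 1.
Upper bound: if T = a ⊗ b ⊗ c then every fibre of T is a multiple of the corresponding factor, so read the factors off the fibres through the nonzero entry T[1,0,0] = -6.
The mode-1 fibre T[:,0,0] = [0, -6] gives a = [0, 1] (primitive direction); the mode-2 fibre T[1,:,0] = [-6, -6, 0] gives b = [1, 1, 0]; then c[k] = T[1,0,k] / (a[1]·b[0]) = [-6, -6, -12] / 1 = [-6, -6, -12].
Expanding [0, 1] ⊗ [1, 1, 0] ⊗ [-6, -6, -12] reproduces all 18 entries of T, so T = [0, 1] ⊗ [1, 1, 0] ⊗ [-6, -6, -12] and rank(T) ≤ 1.
These bounds meet, so rank(T) = 1.
Check entry T[0,0,0] = 0: (0)·(1)·(-6) = 0.

rank(T) = 1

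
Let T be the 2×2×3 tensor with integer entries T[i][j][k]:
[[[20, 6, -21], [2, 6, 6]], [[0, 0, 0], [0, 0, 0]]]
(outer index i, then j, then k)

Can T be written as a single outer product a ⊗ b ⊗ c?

No

The mode-3 unfolding of T (rows indexed by k, columns by (i,j) = (0,0), (0,1), (1,0), (1,1)) is [[20, 2, 0, 0], [6, 6, 0, 0], [-21, 6, 0, 0]].
There the 2×2 minor on rows k ∈ {0, 1}, columns (i,j) ∈ {(0,0), (0,1)} is det [[20, 2], [6, 6]] = 108 ≠ 0, so this unfolding has rank ≥ 2; CP rank is at least every unfolding rank, so rank(T) ≥ 2.
In particular rank(T) ≥ 2 > 1, so T is not rank-1.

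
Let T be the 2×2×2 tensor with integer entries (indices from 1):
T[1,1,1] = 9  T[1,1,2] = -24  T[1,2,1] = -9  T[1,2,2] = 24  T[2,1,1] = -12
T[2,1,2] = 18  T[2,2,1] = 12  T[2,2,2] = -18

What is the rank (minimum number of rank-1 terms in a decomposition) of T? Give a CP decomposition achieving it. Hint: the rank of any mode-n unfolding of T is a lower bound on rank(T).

rank(T) = 2

Lower bound: the mode-3 unfolding of T (rows indexed by k, columns by (i,j) = (1,1), (1,2), (2,1), (2,2)) is [[9, -9, -12, 12], [-24, 24, 18, -18]].
There the 2×2 minor on rows k ∈ {1, 2}, columns (i,j) ∈ {(1,1), (2,1)} is det [[9, -12], [-24, 18]] = -126 ≠ 0, so this unfolding has rank ≥ 2; CP rank is at least every unfolding rank, so rank(T) ≥ 2. (Unfolding ranks only ever bound the CP rank from below — rank(T) can be strictly larger than all of them — so the matching upper bound has to come from an explicit 2-term decomposition.)
Upper bound — finding two terms. Every mode-2 slice of T is a multiple of one matrix: T[:,j,:] = b[j]·M with b = [1, -1] and M = [[9, -24], [-12, 18]] (rows indexed by i, columns by k). So it suffices to write M as a sum of two rank-1 matrices.
Splitting M by its rows (i = 1, 2), M = [1, 0][9, -24]ᵀ + [0, 1][-12, 18]ᵀ.
Hence T = [1, 0] (x) [1, -1] (x) [9, -24] + [0, 1] (x) [1, -1] (x) [-12, 18], so rank(T) ≤ 2.
These bounds meet, so rank(T) = 2.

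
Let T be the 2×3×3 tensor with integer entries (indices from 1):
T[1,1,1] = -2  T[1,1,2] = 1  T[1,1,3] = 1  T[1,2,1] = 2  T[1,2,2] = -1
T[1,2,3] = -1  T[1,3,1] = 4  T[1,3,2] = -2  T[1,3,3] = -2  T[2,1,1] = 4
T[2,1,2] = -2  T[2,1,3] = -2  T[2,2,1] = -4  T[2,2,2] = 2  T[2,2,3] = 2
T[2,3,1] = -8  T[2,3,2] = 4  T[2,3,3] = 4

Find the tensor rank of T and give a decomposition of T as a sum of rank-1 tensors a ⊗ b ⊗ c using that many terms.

rank(T) = 1

Lower bound: T ≠ 0 (e.g. T[1,1,1] = -2), so rank(T) ≥ 1.
Upper bound: if T = a ⊗ b ⊗ c then every fibre of T is a multiple of the corresponding factor, so read the factors off the fibres through the nonzero entry T[1,1,1] = -2.
The mode-1 fibre T[:,1,1] = [-2, 4] gives a = [1, -2] (primitive direction); the mode-2 fibre T[1,:,1] = [-2, 2, 4] gives b = [1, -1, -2]; then c[k] = T[1,1,k] / (a[1]·b[1]) = [-2, 1, 1] / 1 = [-2, 1, 1].
Expanding [1, -2] ⊗ [1, -1, -2] ⊗ [-2, 1, 1] reproduces all 18 entries of T, so T = [1, -2] ⊗ [1, -1, -2] ⊗ [-2, 1, 1] and rank(T) ≤ 1.
These bounds meet, so rank(T) = 1.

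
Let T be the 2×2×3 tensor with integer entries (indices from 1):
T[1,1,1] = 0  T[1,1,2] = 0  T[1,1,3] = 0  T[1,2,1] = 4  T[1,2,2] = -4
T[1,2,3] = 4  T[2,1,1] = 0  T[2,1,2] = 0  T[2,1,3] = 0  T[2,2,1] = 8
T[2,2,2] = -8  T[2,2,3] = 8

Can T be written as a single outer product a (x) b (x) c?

If T = a (x) b (x) c then every fibre of T is a multiple of the corresponding factor, so read the factors off the fibres through the nonzero entry T[1,2,1] = 4.
The mode-1 fibre T[:,2,1] = [4, 8] gives a = [1, 2] (primitive direction); the mode-2 fibre T[1,:,1] = [0, 4] gives b = [0, 1]; then c[k] = T[1,2,k] / (a[1]·b[2]) = [4, -4, 4] / 1 = [4, -4, 4].
Expanding [1, 2] (x) [0, 1] (x) [4, -4, 4] reproduces all 12 entries of T, so T = [1, 2] (x) [0, 1] (x) [4, -4, 4] and rank(T) ≤ 1.
Equivalently every frontal slice T[:,:,k] is c[k] times the rank-1 matrix [1, 2] (x) [0, 1]. So T has rank 1 (it is nonzero).

Yes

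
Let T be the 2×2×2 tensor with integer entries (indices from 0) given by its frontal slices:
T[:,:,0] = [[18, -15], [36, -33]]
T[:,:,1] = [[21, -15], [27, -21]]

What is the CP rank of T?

2

Lower bound: the mode-2 unfolding of T (rows indexed by j, columns by (i,k) = (0,0), (0,1), (1,0), (1,1)) is [[18, 21, 36, 27], [-15, -15, -33, -21]].
There the 2×2 minor on rows j ∈ {0, 1}, columns (i,k) ∈ {(0,0), (0,1)} is det [[18, 21], [-15, -15]] = 45 ≠ 0, so this unfolding has rank ≥ 2; CP rank is at least every unfolding rank, so rank(T) ≥ 2. (This is only a lower bound: in general the CP rank may exceed every unfolding rank, so we still need to exhibit 2 rank-1 terms summing to T.)
Upper bound — finding two terms. Write S_k = T[:,:,k] for the frontal slices: S₀ = [[18, -15], [36, -33]], S₁ = [[21, -15], [27, -21]].
If T = a₁ ⊗ b₁ ⊗ c₁ + a₂ ⊗ b₂ ⊗ c₂ then each S_k = c₁[k]·a₁b₁ᵀ + c₂[k]·a₂b₂ᵀ. S₀ and S₁ are linearly independent, so a₁b₁ᵀ and a₂b₂ᵀ must span the same plane of matrices: they are the rank-1 matrices of the form x·S₀ + y·S₁.
det(x·S₀ + y·S₁) is −54·x² − 126·xy − 36·y² = (-18)·(x + 2·y)(3·x + y), vanishing at (x:y) = (2:-1) and (1:-3).
M₁ = 2·S₀ − S₁ = [[15, -15], [45, -45]] = 15·[1, 3][1, -1]ᵀ and M₂ = S₀ − 3·S₁ = [[-45, 30], [-45, 30]] = (-15)·[1, 1][3, -2]ᵀ, so take a₁ = [1, 3], b₁ = [1, -1], a₂ = [1, 1], b₂ = [3, -2].
Each slice is an integer combination of E₁ = a₁b₁ᵀ and E₂ = a₂b₂ᵀ: S₀ = 9·E₁ + 3·E₂, S₁ = 3·E₁ + 6·E₂; reading off coefficients, c₁ = [9, 3] and c₂ = [3, 6].
Hence T = [1, 3] ⊗ [1, -1] ⊗ [9, 3] + [1, 1] ⊗ [3, -2] ⊗ [3, 6], so rank(T) ≤ 2.
These bounds meet, so rank(T) = 2.
Check entry T[1,1,0] = -33: (3)·(-1)·(9) + (1)·(-2)·(3) = -33.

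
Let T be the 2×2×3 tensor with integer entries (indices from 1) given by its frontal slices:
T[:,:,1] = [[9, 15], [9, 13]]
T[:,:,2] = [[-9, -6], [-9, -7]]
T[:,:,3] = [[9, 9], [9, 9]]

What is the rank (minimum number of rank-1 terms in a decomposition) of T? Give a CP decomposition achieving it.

rank(T) = 2

Lower bound: the mode-1 unfolding of T (rows indexed by i, columns by (j,k) = (1,1), (1,2), (1,3), (2,1), (2,2), (2,3)) is [[9, -9, 9, 15, -6, 9], [9, -9, 9, 13, -7, 9]].
There the 2×2 minor on rows i ∈ {1, 2}, columns (j,k) ∈ {(1,1), (2,1)} is det [[9, 15], [9, 13]] = -18 ≠ 0, so this unfolding has rank ≥ 2; CP rank is at least every unfolding rank, so rank(T) ≥ 2. (This is only a lower bound: in general the CP rank may exceed every unfolding rank, so we still need to exhibit 2 rank-1 terms summing to T.)
Upper bound — finding two terms. Write S_k = T[:,:,k] for the frontal slices: S₁ = [[9, 15], [9, 13]], S₂ = [[-9, -6], [-9, -7]], S₃ = [[9, 9], [9, 9]].
If T = a₁ ⊗ b₁ ⊗ c₁ + a₂ ⊗ b₂ ⊗ c₂ then each S_k = c₁[k]·a₁b₁ᵀ + c₂[k]·a₂b₂ᵀ. S₁ and S₂ are linearly independent, so a₁b₁ᵀ and a₂b₂ᵀ must span the same plane of matrices: they are the rank-1 matrices of the form x·S₁ + y·S₂.
det(x·S₁ + y·S₂) is −18·x² + 9·xy + 9·y² = (-9)·(x − y)(2·x + y), vanishing at (x:y) = (1:1) and (1:-2).
M₁ = S₁ + S₂ = [[0, 9], [0, 6]] = 3·[3, 2][0, 1]ᵀ and M₂ = S₁ − 2·S₂ = [[27, 27], [27, 27]] = 27·[1, 1][1, 1]ᵀ, so take a₁ = [3, 2], b₁ = [0, 1], a₂ = [1, 1], b₂ = [1, 1].
Each slice is an integer combination of E₁ = a₁b₁ᵀ and E₂ = a₂b₂ᵀ: S₁ = 2·E₁ + 9·E₂, S₂ = E₁ − 9·E₂, S₃ = 9·E₂; reading off coefficients, c₁ = [2, 1, 0] and c₂ = [9, -9, 9].
Hence T = [3, 2] ⊗ [0, 1] ⊗ [2, 1, 0] + [1, 1] ⊗ [1, 1] ⊗ [9, -9, 9], so rank(T) ≤ 2.
These bounds meet, so rank(T) = 2.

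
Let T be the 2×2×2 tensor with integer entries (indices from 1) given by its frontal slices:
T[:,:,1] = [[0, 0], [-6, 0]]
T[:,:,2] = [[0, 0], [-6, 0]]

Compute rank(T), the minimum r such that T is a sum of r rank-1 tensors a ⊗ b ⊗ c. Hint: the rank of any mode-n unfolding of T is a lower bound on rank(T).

1

Lower bound: T ≠ 0 (e.g. T[2,1,1] = -6), so rank(T) ≥ 1.
Upper bound: if T = a ⊗ b ⊗ c then every fibre of T is a multiple of the corresponding factor, so read the factors off the fibres through the nonzero entry T[2,1,1] = -6.
The mode-1 fibre T[:,1,1] = [0, -6] gives a = (0, 1) (primitive direction); the mode-2 fibre T[2,:,1] = [-6, 0] gives b = (1, 0); then c[k] = T[2,1,k] / (a[2]·b[1]) = [-6, -6] / 1 = (-6, -6).
Expanding (0, 1) ⊗ (1, 0) ⊗ (-6, -6) reproduces all 8 entries of T, so T = (0, 1) ⊗ (1, 0) ⊗ (-6, -6) and rank(T) ≤ 1.
These bounds meet, so rank(T) = 1.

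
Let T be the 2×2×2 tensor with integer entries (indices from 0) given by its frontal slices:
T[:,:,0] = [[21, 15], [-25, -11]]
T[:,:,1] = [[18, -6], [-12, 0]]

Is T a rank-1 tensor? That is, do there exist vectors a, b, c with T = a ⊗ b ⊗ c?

The mode-2 unfolding of T (rows indexed by j, columns by (i,k) = (0,0), (0,1), (1,0), (1,1)) is [[21, 18, -25, -12], [15, -6, -11, 0]].
There the 2×2 minor on rows j ∈ {0, 1}, columns (i,k) ∈ {(0,0), (0,1)} is det [[21, 18], [15, -6]] = -396 ≠ 0, so this unfolding has rank ≥ 2; CP rank is at least every unfolding rank, so rank(T) ≥ 2.
In particular rank(T) ≥ 2 > 1, so T is not rank-1.

No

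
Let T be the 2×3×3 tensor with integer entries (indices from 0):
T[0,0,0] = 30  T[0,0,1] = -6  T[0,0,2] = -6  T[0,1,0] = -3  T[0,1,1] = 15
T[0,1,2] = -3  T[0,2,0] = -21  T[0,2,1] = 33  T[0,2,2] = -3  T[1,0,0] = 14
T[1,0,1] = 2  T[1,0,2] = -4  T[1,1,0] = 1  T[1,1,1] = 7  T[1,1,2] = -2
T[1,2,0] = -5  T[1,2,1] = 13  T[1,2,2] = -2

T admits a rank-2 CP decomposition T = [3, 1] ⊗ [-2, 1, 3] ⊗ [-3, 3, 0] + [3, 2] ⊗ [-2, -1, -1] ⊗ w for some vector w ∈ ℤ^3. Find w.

w = [-2, -2, 1]

Subtract the known terms from T to get the rank-1 residual R = [3, 2] ⊗ [-2, -1, -1] ⊗ w, so R[i,j,k] = a[i]·b[j]·w[k]. Pick indices with nonzero a[0]·b[0] = (3)·(-2) = -6. Only the fibre through (0,0,·) is needed: R[0,0,:] = T[0,0,:] − Σₗ aₗ[0]bₗ[0]cₗ = [30, -6, -6] − (3)·(-2)·[-3, 3, 0] = [12, 12, -6]. Then w[k] = R[0,0,k] / -6 for each k, giving w = [12, 12, -6] / -6 = [-2, -2, 1].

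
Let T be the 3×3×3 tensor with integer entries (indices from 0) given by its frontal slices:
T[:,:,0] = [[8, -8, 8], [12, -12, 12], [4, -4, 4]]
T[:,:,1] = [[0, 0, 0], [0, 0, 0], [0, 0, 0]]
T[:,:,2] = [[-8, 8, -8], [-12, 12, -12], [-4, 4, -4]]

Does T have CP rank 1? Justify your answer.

The mode-1 fibre T[:,0,0] = [8, 12, 4] gives a = [2, 3, 1] (primitive direction); the mode-2 fibre T[0,:,0] = [8, -8, 8] gives b = [1, -1, 1]; then c[k] = T[0,0,k] / (a[0]·b[0]) = [8, 0, -8] / 2 = [4, 0, -4].
Expanding [2, 3, 1] (x) [1, -1, 1] (x) [4, 0, -4] reproduces all 27 entries of T, so T = [2, 3, 1] (x) [1, -1, 1] (x) [4, 0, -4] and rank(T) ≤ 1.
Equivalently every frontal slice T[:,:,k] is c[k] times the rank-1 matrix [2, 3, 1] (x) [1, -1, 1]. So T has rank 1 (it is nonzero).

Yes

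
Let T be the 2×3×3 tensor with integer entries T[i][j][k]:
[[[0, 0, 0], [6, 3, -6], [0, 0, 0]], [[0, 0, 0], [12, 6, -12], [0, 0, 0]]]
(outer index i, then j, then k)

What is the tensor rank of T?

1

Lower bound: T ≠ 0 (e.g. T[0,1,0] = 6), so rank(T) ≥ 1.
Upper bound: if T = a ⊗ b ⊗ c then every fibre of T is a multiple of the corresponding factor, so read the factors off the fibres through the nonzero entry T[0,1,0] = 6.
The mode-1 fibre T[:,1,0] = [6, 12] gives a = [1, 2] (primitive direction); the mode-2 fibre T[0,:,0] = [0, 6, 0] gives b = [0, 1, 0]; then c[k] = T[0,1,k] / (a[0]·b[1]) = [6, 3, -6] / 1 = [6, 3, -6].
Expanding [1, 2] ⊗ [0, 1, 0] ⊗ [6, 3, -6] reproduces all 18 entries of T, so T = [1, 2] ⊗ [0, 1, 0] ⊗ [6, 3, -6] and rank(T) ≤ 1.
These bounds meet, so rank(T) = 1.
Check entry T[0,0,2] = 0: (1)·(0)·(-6) = 0.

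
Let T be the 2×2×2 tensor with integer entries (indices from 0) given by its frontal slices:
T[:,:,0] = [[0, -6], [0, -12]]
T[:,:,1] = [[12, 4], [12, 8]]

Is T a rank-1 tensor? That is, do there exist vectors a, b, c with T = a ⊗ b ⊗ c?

No

The mode-1 unfolding of T (rows indexed by i, columns by (j,k) = (0,0), (0,1), (1,0), (1,1)) is [[0, 12, -6, 4], [0, 12, -12, 8]].
There the 2×2 minor on rows i ∈ {0, 1}, columns (j,k) ∈ {(0,1), (1,0)} is det [[12, -6], [12, -12]] = -72 ≠ 0, so this unfolding has rank ≥ 2; CP rank is at least every unfolding rank, so rank(T) ≥ 2.
In particular rank(T) ≥ 2 > 1, so T is not rank-1.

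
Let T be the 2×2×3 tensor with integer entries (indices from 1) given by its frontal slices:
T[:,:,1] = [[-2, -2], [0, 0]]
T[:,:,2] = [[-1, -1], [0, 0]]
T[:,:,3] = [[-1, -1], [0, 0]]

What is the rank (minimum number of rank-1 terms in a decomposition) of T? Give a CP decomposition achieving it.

Lower bound: T ≠ 0 (e.g. T[1,1,1] = -2), so rank(T) ≥ 1.
Upper bound: if T = a ⊗ b ⊗ c then every fibre of T is a multiple of the corresponding factor, so read the factors off the fibres through the nonzero entry T[1,1,1] = -2.
The mode-1 fibre T[:,1,1] = [-2, 0] gives a = [1, 0] (primitive direction); the mode-2 fibre T[1,:,1] = [-2, -2] gives b = [1, 1]; then c[k] = T[1,1,k] / (a[1]·b[1]) = [-2, -1, -1] / 1 = [-2, -1, -1].
Expanding [1, 0] ⊗ [1, 1] ⊗ [-2, -1, -1] reproduces all 12 entries of T, so T = [1, 0] ⊗ [1, 1] ⊗ [-2, -1, -1] and rank(T) ≤ 1.
These bounds meet, so rank(T) = 1.

rank(T) = 1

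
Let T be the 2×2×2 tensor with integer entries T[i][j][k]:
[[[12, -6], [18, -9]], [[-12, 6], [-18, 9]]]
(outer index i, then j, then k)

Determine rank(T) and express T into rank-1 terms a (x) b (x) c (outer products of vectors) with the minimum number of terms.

rank(T) = 1

Lower bound: T ≠ 0 (e.g. T[0,0,0] = 12), so rank(T) ≥ 1.
Upper bound: if T = a (x) b (x) c then every fibre of T is a multiple of the corresponding factor, so read the factors off the fibres through the nonzero entry T[0,0,0] = 12.
The mode-1 fibre T[:,0,0] = [12, -12] gives a = [1, -1] (primitive direction); the mode-2 fibre T[0,:,0] = [12, 18] gives b = [2, 3]; then c[k] = T[0,0,k] / (a[0]·b[0]) = [12, -6] / 2 = [6, -3].
Expanding [1, -1] (x) [2, 3] (x) [6, -3] reproduces all 8 entries of T, so T = [1, -1] (x) [2, 3] (x) [6, -3] and rank(T) ≤ 1.
These bounds meet, so rank(T) = 1.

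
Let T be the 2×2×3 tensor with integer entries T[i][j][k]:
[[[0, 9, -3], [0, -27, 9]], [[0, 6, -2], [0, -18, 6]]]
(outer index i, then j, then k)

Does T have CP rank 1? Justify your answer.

Yes

If T = a ∘ b ∘ c then every fibre of T is a multiple of the corresponding factor, so read the factors off the fibres through the nonzero entry T[0,0,1] = 9.
The mode-1 fibre T[:,0,1] = [9, 6] gives a = [3, 2] (primitive direction); the mode-2 fibre T[0,:,1] = [9, -27] gives b = [1, -3]; then c[k] = T[0,0,k] / (a[0]·b[0]) = [0, 9, -3] / 3 = [0, 3, -1].
Expanding [3, 2] ∘ [1, -3] ∘ [0, 3, -1] reproduces all 12 entries of T, so T = [3, 2] ∘ [1, -3] ∘ [0, 3, -1] and rank(T) ≤ 1.
Equivalently every frontal slice T[:,:,k] is c[k] times the rank-1 matrix [3, 2] ∘ [1, -3]. So T has rank 1 (it is nonzero).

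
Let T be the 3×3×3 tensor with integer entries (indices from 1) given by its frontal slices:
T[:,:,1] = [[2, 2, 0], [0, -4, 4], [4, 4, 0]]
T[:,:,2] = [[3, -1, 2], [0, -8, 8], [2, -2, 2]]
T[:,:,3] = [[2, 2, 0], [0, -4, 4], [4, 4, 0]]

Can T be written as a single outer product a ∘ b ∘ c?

No

The mode-1 unfolding of T (rows indexed by i, columns by (j,k) = (1,1), (1,2), (1,3), (2,1), (2,2), (2,3), (3,1), (3,2), (3,3)) is [[2, 3, 2, 2, -1, 2, 0, 2, 0], [0, 0, 0, -4, -8, -4, 4, 8, 4], [4, 2, 4, 4, -2, 4, 0, 2, 0]].
There the 3×3 minor on rows i ∈ {1, 2, 3}, columns (j,k) ∈ {(1,1), (1,2), (2,1)} is det [[2, 3, 2], [0, 0, -4], [4, 2, 4]] = -32 ≠ 0, so this unfolding has rank ≥ 3; CP rank is at least every unfolding rank, so rank(T) ≥ 3.
In particular rank(T) ≥ 3 > 1, so T is not rank-1.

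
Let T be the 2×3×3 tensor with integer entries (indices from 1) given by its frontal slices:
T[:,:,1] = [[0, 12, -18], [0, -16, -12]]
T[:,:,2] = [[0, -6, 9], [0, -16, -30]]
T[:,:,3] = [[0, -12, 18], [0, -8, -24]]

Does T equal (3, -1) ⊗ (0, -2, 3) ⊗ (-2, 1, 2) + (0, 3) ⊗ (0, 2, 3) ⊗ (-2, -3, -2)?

Yes

Reconstruct entrywise from the claimed factors. For example, T[2,1,2] = 0 and Σₗ aₗ[2]bₗ[1]cₗ[2] = (-1)·(0)·(1) + (3)·(0)·(-3) = 0; checking all 18 entries, every one matches. The claim holds.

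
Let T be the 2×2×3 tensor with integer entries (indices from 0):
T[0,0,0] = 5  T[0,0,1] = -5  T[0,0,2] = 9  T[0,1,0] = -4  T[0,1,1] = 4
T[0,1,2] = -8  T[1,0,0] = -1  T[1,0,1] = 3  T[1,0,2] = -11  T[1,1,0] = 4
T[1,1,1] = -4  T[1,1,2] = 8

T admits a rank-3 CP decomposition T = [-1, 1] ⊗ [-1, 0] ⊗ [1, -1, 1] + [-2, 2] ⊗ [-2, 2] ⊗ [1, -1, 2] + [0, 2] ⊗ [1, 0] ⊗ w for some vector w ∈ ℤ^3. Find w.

w = [2, -1, -1]

Subtract the known terms from T to get the rank-1 residual R = [0, 2] ⊗ [1, 0] ⊗ w, so R[i,j,k] = a[i]·b[j]·w[k]. Pick indices with nonzero a[1]·b[0] = (2)·(1) = 2. Only the fibre through (1,0,·) is needed: R[1,0,:] = T[1,0,:] − Σₗ aₗ[1]bₗ[0]cₗ = [-1, 3, -11] − (1)·(-1)·[1, -1, 1] − (2)·(-2)·[1, -1, 2] = [4, -2, -2]. Then w[k] = R[1,0,k] / 2 for each k, giving w = [4, -2, -2] / 2 = [2, -1, -1].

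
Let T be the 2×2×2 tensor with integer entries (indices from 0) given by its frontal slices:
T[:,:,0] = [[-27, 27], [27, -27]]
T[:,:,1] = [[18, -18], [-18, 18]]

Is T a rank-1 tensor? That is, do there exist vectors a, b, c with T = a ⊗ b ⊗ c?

Yes

If T = a ⊗ b ⊗ c then every fibre of T is a multiple of the corresponding factor, so read the factors off the fibres through the nonzero entry T[0,0,0] = -27.
The mode-1 fibre T[:,0,0] = [-27, 27] gives a = (1, -1) (primitive direction); the mode-2 fibre T[0,:,0] = [-27, 27] gives b = (1, -1); then c[k] = T[0,0,k] / (a[0]·b[0]) = [-27, 18] / 1 = (-27, 18).
Expanding (1, -1) ⊗ (1, -1) ⊗ (-27, 18) reproduces all 8 entries of T, so T = (1, -1) ⊗ (1, -1) ⊗ (-27, 18) and rank(T) ≤ 1.
Equivalently every frontal slice T[:,:,k] is c[k] times the rank-1 matrix (1, -1) ⊗ (1, -1). So T has rank 1 (it is nonzero).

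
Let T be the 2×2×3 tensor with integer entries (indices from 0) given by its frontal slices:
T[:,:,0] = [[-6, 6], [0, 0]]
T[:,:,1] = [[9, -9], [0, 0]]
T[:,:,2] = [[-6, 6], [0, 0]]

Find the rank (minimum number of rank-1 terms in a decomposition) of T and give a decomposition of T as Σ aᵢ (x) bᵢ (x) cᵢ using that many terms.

Lower bound: T ≠ 0 (e.g. T[0,0,0] = -6), so rank(T) ≥ 1.
Upper bound: if T = a (x) b (x) c then every fibre of T is a multiple of the corresponding factor, so read the factors off the fibres through the nonzero entry T[0,0,0] = -6.
The mode-1 fibre T[:,0,0] = [-6, 0] gives a = (1, 0) (primitive direction); the mode-2 fibre T[0,:,0] = [-6, 6] gives b = (1, -1); then c[k] = T[0,0,k] / (a[0]·b[0]) = [-6, 9, -6] / 1 = (-6, 9, -6).
Expanding (1, 0) (x) (1, -1) (x) (-6, 9, -6) reproduces all 12 entries of T, so T = (1, 0) (x) (1, -1) (x) (-6, 9, -6) and rank(T) ≤ 1.
These bounds meet, so rank(T) = 1.
Check entry T[1,1,2] = 0: (0)·(-1)·(-6) = 0.

rank(T) = 1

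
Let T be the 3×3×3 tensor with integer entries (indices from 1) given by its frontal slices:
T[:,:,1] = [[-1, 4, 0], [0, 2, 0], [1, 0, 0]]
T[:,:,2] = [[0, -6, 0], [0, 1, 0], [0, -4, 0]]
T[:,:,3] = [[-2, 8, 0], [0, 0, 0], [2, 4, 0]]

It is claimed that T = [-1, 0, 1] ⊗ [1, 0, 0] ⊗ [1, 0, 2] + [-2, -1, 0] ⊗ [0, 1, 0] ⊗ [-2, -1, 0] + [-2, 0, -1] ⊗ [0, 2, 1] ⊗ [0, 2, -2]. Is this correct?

Reconstruct entry (1,3,2) from the claimed factors: Σₗ aₗ[1]bₗ[3]cₗ[2] = (-1)·(0)·(0) + (-2)·(0)·(-1) + (-2)·(1)·(2) = -4, but T[1,3,2] = 0. The claim is false.

No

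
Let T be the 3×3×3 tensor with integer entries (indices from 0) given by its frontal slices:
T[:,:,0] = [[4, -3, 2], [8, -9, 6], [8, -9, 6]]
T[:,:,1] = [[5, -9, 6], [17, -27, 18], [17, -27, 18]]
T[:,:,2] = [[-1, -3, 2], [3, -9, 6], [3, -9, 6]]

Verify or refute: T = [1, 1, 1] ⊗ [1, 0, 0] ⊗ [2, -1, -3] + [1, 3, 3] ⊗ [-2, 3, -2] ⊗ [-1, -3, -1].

Yes

Reconstruct entrywise from the claimed factors. For example, T[1,2,1] = 18 and Σₗ aₗ[1]bₗ[2]cₗ[1] = (1)·(0)·(-1) + (3)·(-2)·(-3) = 18; checking all 27 entries, every one matches. The claim holds.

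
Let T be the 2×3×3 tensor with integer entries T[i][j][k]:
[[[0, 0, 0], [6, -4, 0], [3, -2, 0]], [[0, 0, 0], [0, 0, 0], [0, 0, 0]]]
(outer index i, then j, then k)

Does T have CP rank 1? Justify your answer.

If T = a ⊗ b ⊗ c then every fibre of T is a multiple of the corresponding factor, so read the factors off the fibres through the nonzero entry T[0,1,0] = 6.
The mode-1 fibre T[:,1,0] = [6, 0] gives a = [1, 0] (primitive direction); the mode-2 fibre T[0,:,0] = [0, 6, 3] gives b = [0, 2, 1]; then c[k] = T[0,1,k] / (a[0]·b[1]) = [6, -4, 0] / 2 = [3, -2, 0].
Expanding [1, 0] ⊗ [0, 2, 1] ⊗ [3, -2, 0] reproduces all 18 entries of T, so T = [1, 0] ⊗ [0, 2, 1] ⊗ [3, -2, 0] and rank(T) ≤ 1.
Equivalently every frontal slice T[:,:,k] is c[k] times the rank-1 matrix [1, 0] ⊗ [0, 2, 1]. So T has rank 1 (it is nonzero).

Yes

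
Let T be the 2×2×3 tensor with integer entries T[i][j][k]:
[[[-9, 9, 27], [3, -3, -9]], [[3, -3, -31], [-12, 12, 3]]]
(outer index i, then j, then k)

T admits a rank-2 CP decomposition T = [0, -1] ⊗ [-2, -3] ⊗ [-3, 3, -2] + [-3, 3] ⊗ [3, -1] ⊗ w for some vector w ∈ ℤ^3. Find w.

Subtract the known terms from T to get the rank-1 residual R = [-3, 3] ⊗ [3, -1] ⊗ w, so R[i,j,k] = a[i]·b[j]·w[k]. Pick indices with nonzero a[0]·b[0] = (-3)·(3) = -9. Only the fibre through (0,0,·) is needed: R[0,0,:] = T[0,0,:] − Σₗ aₗ[0]bₗ[0]cₗ = [-9, 9, 27] − (0)·(-2)·[-3, 3, -2] = [-9, 9, 27]. Then w[k] = R[0,0,k] / -9 for each k, giving w = [-9, 9, 27] / -9 = [1, -1, -3].

w = [1, -1, -3]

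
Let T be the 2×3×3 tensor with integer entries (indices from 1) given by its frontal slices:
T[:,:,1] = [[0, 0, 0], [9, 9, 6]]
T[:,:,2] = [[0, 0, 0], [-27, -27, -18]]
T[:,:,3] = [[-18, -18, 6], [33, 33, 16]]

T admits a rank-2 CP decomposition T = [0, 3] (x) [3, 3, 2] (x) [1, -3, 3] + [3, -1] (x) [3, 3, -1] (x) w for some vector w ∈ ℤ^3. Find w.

w = [0, 0, -2]

Subtract the known terms from T to get the rank-1 residual R = [3, -1] (x) [3, 3, -1] (x) w, so R[i,j,k] = a[i]·b[j]·w[k]. Pick indices with nonzero a[1]·b[1] = (3)·(3) = 9. Only the fibre through (1,1,·) is needed: R[1,1,:] = T[1,1,:] − Σₗ aₗ[1]bₗ[1]cₗ = [0, 0, -18] − (0)·(3)·[1, -3, 3] = [0, 0, -18]. Then w[k] = R[1,1,k] / 9 for each k, giving w = [0, 0, -18] / 9 = [0, 0, -2].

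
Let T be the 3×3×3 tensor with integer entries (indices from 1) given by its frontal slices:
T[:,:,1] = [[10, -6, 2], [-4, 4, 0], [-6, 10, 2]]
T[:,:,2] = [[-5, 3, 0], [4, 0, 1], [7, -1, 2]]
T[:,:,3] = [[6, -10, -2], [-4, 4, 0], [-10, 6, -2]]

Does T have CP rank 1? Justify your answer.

No

The mode-3 unfolding of T (rows indexed by k, columns by (i,j) = (1,1), (1,2), (1,3), (2,1), (2,2), (2,3), (3,1), (3,2), (3,3)) is [[10, -6, 2, -4, 4, 0, -6, 10, 2], [-5, 3, 0, 4, 0, 1, 7, -1, 2], [6, -10, -2, -4, 4, 0, -10, 6, -2]].
There the 3×3 minor on rows k ∈ {1, 2, 3}, columns (i,j) ∈ {(1,1), (1,2), (1,3)} is det [[10, -6, 2], [-5, 3, 0], [6, -10, -2]] = 64 ≠ 0, so this unfolding has rank ≥ 3; CP rank is at least every unfolding rank, so rank(T) ≥ 3.
In particular rank(T) ≥ 3 > 1, so T is not rank-1.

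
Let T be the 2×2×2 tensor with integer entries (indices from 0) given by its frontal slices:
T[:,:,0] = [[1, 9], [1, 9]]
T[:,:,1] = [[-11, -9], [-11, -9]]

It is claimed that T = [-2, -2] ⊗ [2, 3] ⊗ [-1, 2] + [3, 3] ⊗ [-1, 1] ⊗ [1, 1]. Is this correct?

Reconstruct entrywise from the claimed factors. For example, T[1,1,1] = -9 and Σₗ aₗ[1]bₗ[1]cₗ[1] = (-2)·(3)·(2) + (3)·(1)·(1) = -9; checking all 8 entries, every one matches. The claim holds.

Yes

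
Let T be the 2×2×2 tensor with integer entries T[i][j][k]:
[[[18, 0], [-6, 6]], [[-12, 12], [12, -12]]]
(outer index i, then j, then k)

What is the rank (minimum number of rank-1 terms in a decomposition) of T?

Lower bound: the mode-3 unfolding of T (rows indexed by k, columns by (i,j) = (0,0), (0,1), (1,0), (1,1)) is [[18, -6, -12, 12], [0, 6, 12, -12]].
There the 2×2 minor on rows k ∈ {0, 1}, columns (i,j) ∈ {(0,0), (0,1)} is det [[18, -6], [0, 6]] = 108 ≠ 0, so this unfolding has rank ≥ 2; CP rank is at least every unfolding rank, so rank(T) ≥ 2. (Flattening ranks never certify an upper bound on CP rank; for that we must actually write T with 2 rank-1 terms.)
Upper bound — finding two terms. Write S_k = T[:,:,k] for the frontal slices: S₀ = [[18, -6], [-12, 12]], S₁ = [[0, 6], [12, -12]].
If T = a₁ ⊗ b₁ ⊗ c₁ + a₂ ⊗ b₂ ⊗ c₂ then each S_k = c₁[k]·a₁b₁ᵀ + c₂[k]·a₂b₂ᵀ. S₀ and S₁ are linearly independent, so a₁b₁ᵀ and a₂b₂ᵀ must span the same plane of matrices: they are the rank-1 matrices of the form x·S₀ + y·S₁.
det(x·S₀ + y·S₁) is 144·x² − 72·xy − 72·y² = 72·(x − y)(2·x + y), vanishing at (x:y) = (1:1) and (1:-2).
M₁ = S₀ + S₁ = [[18, 0], [0, 0]] = 18·(1, 0)(1, 0)ᵀ and M₂ = S₀ − 2·S₁ = [[18, -18], [-36, 36]] = 18·(1, -2)(1, -1)ᵀ, so take a₁ = (1, 0), b₁ = (1, 0), a₂ = (1, -2), b₂ = (1, -1).
Each slice is an integer combination of E₁ = a₁b₁ᵀ and E₂ = a₂b₂ᵀ: S₀ = 12·E₁ + 6·E₂, S₁ = 6·E₁ − 6·E₂; reading off coefficients, c₁ = (12, 6) and c₂ = (6, -6).
Hence T = (1, 0) ⊗ (1, 0) ⊗ (12, 6) + (1, -2) ⊗ (1, -1) ⊗ (6, -6), so rank(T) ≤ 2.
These bounds meet, so rank(T) = 2.

2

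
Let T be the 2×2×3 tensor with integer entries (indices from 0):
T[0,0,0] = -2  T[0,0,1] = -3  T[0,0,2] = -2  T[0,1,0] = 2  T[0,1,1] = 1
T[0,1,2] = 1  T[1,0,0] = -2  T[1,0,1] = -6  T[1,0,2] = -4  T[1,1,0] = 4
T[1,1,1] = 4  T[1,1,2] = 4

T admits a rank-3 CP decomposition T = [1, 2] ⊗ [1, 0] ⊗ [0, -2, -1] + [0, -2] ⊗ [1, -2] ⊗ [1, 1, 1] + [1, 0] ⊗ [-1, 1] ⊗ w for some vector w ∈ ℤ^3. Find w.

w = [2, 1, 1]

Subtract the known terms from T to get the rank-1 residual R = [1, 0] ⊗ [-1, 1] ⊗ w, so R[i,j,k] = a[i]·b[j]·w[k]. Pick indices with nonzero a[0]·b[0] = (1)·(-1) = -1. Only the fibre through (0,0,·) is needed: R[0,0,:] = T[0,0,:] − Σₗ aₗ[0]bₗ[0]cₗ = [-2, -3, -2] − (1)·(1)·[0, -2, -1] − (0)·(1)·[1, 1, 1] = [-2, -1, -1]. Then w[k] = R[0,0,k] / -1 for each k, giving w = [-2, -1, -1] / -1 = [2, 1, 1].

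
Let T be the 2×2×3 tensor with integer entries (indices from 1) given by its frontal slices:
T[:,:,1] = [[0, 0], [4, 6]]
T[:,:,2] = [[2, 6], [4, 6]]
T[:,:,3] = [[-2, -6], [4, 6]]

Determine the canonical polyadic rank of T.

2

Lower bound: the mode-2 unfolding of T (rows indexed by j, columns by (i,k) = (1,1), (1,2), (1,3), (2,1), (2,2), (2,3)) is [[0, 2, -2, 4, 4, 4], [0, 6, -6, 6, 6, 6]].
There the 2×2 minor on rows j ∈ {1, 2}, columns (i,k) ∈ {(1,2), (2,1)} is det [[2, 4], [6, 6]] = -12 ≠ 0, so this unfolding has rank ≥ 2; CP rank is at least every unfolding rank, so rank(T) ≥ 2. (Unfolding ranks only ever bound the CP rank from below — rank(T) can be strictly larger than all of them — so the matching upper bound has to come from an explicit 2-term decomposition.)
Upper bound — finding two terms. Write S_k = T[:,:,k] for the frontal slices: S₁ = [[0, 0], [4, 6]], S₂ = [[2, 6], [4, 6]], S₃ = [[-2, -6], [4, 6]].
If T = a₁ ⊗ b₁ ⊗ c₁ + a₂ ⊗ b₂ ⊗ c₂ then each S_k = c₁[k]·a₁b₁ᵀ + c₂[k]·a₂b₂ᵀ. S₁ and S₂ are linearly independent, so a₁b₁ᵀ and a₂b₂ᵀ must span the same plane of matrices: they are the rank-1 matrices of the form x·S₁ + y·S₂.
det(x·S₁ + y·S₂) is −12·xy − 12·y² = (-12)·(y)(x + y), vanishing at (x:y) = (1:0) and (1:-1).
M₁ = S₁ = [[0, 0], [4, 6]] = 2·[0, 1][2, 3]ᵀ and M₂ = S₁ − S₂ = [[-2, -6], [0, 0]] = (-2)·[1, 0][1, 3]ᵀ, so take a₁ = [0, 1], b₁ = [2, 3], a₂ = [1, 0], b₂ = [1, 3].
Each slice is an integer combination of E₁ = a₁b₁ᵀ and E₂ = a₂b₂ᵀ: S₁ = 2·E₁, S₂ = 2·E₁ + 2·E₂, S₃ = 2·E₁ − 2·E₂; reading off coefficients, c₁ = [2, 2, 2] and c₂ = [0, 2, -2].
Hence T = [0, 1] ⊗ [2, 3] ⊗ [2, 2, 2] + [1, 0] ⊗ [1, 3] ⊗ [0, 2, -2], so rank(T) ≤ 2.
These bounds meet, so rank(T) = 2.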